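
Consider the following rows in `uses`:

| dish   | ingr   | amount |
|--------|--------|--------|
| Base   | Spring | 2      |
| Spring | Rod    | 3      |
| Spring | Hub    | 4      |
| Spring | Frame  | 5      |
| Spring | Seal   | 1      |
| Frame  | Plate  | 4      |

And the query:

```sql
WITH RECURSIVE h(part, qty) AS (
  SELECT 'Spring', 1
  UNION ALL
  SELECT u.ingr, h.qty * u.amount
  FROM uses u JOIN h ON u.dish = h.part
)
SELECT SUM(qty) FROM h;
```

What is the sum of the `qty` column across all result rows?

34

Base: (Spring, qty=1).
Iteration 1: components of {Spring} -> Frame = 1*5 = 5, Hub = 1*4 = 4, Rod = 1*3 = 3, Seal = 1*1 = 1.
Iteration 2: components of {Frame,Hub,Rod,Seal} -> Plate = 5*4 = 20.
Iteration 3: no further components; recursion stops.
SUM(qty) = 1 + 3 + 4 + 5 + 1 + 20 = 34.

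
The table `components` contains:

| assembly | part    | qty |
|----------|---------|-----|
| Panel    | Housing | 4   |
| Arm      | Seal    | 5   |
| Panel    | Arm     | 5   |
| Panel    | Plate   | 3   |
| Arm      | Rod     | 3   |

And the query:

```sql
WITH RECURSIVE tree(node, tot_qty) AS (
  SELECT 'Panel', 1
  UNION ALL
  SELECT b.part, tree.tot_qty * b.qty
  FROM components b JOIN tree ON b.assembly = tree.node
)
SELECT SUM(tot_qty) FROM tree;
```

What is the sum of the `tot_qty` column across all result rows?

53

Base: (Panel, tot_qty=1).
Iteration 1: components of {Panel} -> Arm = 1*5 = 5, Housing = 1*4 = 4, Plate = 1*3 = 3.
Iteration 2: components of {Arm,Housing,Plate} -> Rod = 5*3 = 15, Seal = 5*5 = 25.
Iteration 3: no further components; recursion stops.
SUM(tot_qty) = 1 + 5 + 3 + 4 + 15 + 25 = 53.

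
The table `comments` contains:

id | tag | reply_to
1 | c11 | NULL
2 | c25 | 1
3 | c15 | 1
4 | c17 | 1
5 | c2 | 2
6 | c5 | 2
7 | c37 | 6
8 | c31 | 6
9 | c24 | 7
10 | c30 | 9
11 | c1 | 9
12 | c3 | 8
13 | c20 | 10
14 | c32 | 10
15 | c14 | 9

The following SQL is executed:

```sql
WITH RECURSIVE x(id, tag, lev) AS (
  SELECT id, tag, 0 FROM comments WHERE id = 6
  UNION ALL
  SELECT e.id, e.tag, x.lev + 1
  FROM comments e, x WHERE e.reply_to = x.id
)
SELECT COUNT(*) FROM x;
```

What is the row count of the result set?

Base: id=6 (c5) at lev 0.
Iteration 1: rows with reply_to in {6} -> c37 (id 7, lev 1), c31 (id 8, lev 1).
Iteration 2: rows with reply_to in {7,8} -> c24 (id 9, lev 2), c3 (id 12, lev 2).
Iteration 3: rows with reply_to in {9,12} -> c30 (id 10, lev 3), c1 (id 11, lev 3), c14 (id 15, lev 3).
Iteration 4: rows with reply_to in {10,11,15} -> c20 (id 13, lev 4), c32 (id 14, lev 4).
Iteration 5: no rows with reply_to in {13,14}; recursion stops.
Total rows emitted: 10.

10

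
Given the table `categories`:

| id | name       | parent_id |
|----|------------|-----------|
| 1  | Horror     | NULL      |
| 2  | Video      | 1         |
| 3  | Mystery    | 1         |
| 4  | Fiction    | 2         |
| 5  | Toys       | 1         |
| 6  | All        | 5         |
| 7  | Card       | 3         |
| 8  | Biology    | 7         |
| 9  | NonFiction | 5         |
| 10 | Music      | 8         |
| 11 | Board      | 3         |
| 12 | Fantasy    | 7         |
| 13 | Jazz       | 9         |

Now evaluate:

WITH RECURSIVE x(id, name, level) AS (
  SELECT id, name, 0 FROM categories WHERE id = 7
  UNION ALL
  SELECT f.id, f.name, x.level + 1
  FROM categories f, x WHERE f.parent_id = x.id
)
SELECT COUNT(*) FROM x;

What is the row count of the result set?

4

Base: id=7 (Card) at level 0.
Iteration 1: rows with parent_id in {7} -> Biology (id 8, level 1), Fantasy (id 12, level 1).
Iteration 2: rows with parent_id in {8,12} -> Music (id 10, level 2).
Iteration 3: no rows with parent_id in {10}; recursion stops.
Total rows emitted: 4.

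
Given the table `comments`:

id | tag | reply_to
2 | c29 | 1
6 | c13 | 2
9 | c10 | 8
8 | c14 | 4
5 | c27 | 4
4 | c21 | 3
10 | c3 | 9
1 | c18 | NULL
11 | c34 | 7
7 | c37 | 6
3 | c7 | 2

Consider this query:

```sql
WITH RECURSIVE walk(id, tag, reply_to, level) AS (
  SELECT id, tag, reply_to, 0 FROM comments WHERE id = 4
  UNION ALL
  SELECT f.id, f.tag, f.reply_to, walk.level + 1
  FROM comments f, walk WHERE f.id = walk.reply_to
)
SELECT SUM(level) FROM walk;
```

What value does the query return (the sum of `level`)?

6

Base: id=4 (c21), reply_to=3, level 0.
Iteration 1: join on id=3 -> c7 (id 3, reply_to=2, level 1).
Iteration 2: join on id=2 -> c29 (id 2, reply_to=1, level 2).
Iteration 3: join on id=1 -> c18 (id 1, reply_to=NULL, level 3).
Iteration 4: reply_to is NULL; no match; recursion stops.
SUM(level) = 0 + 1 + 2 + 3 = 6.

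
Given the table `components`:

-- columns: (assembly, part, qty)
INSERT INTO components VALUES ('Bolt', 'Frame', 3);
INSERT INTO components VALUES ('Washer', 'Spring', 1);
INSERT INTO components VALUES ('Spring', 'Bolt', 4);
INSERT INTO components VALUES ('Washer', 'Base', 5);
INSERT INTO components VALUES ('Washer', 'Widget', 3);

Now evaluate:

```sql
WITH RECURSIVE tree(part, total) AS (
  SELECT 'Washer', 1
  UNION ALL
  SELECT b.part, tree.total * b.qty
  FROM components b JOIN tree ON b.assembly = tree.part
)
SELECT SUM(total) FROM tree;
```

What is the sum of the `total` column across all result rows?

Base: (Washer, total=1).
Iteration 1: components of {Washer} -> Base = 1*5 = 5, Spring = 1*1 = 1, Widget = 1*3 = 3.
Iteration 2: components of {Base,Spring,Widget} -> Bolt = 1*4 = 4.
Iteration 3: components of {Bolt} -> Frame = 4*3 = 12.
Iteration 4: no further components; recursion stops.
SUM(total) = 1 + 1 + 3 + 5 + 4 + 12 = 26.

26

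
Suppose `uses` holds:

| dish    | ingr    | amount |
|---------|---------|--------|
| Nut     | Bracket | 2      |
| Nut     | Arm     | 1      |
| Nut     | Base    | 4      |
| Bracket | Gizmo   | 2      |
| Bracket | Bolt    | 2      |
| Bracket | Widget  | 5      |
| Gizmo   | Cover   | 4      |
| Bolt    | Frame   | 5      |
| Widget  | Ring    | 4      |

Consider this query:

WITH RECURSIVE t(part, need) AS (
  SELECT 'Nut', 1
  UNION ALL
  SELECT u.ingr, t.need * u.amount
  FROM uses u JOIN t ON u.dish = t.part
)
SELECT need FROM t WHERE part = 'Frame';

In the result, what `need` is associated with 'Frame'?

20

Base: (Nut, need=1).
Iteration 1: components of {Nut} -> Arm = 1*1 = 1, Base = 1*4 = 4, Bracket = 1*2 = 2.
Iteration 2: components of {Arm,Base,Bracket} -> Bolt = 2*2 = 4, Gizmo = 2*2 = 4, Widget = 2*5 = 10.
Iteration 3: components of {Bolt,Gizmo,Widget} -> Cover = 4*4 = 16, Frame = 4*5 = 20, Ring = 10*4 = 40.
Iteration 4: no further components; recursion stops.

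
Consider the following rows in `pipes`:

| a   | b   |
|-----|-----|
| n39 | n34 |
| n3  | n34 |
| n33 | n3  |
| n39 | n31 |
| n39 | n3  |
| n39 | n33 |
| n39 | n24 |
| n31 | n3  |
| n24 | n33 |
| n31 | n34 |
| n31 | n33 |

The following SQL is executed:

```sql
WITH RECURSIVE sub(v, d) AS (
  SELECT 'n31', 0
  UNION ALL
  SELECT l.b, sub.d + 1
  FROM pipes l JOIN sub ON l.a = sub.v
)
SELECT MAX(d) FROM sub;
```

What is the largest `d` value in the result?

Base: (n31, d=0).
Iteration 1: edges from {n31} -> (n3, d=1), (n33, d=1), (n34, d=1).
Iteration 2: edges from {n3,n33,n34} -> (n3, d=2), (n34, d=2).
Iteration 3: edges from {n3,n34} -> (n34, d=3).
Iteration 4: no outgoing edges from {n34}; recursion stops.
d values: 0, 1, 1, 1, 2, 2, 3; the maximum is 3.

3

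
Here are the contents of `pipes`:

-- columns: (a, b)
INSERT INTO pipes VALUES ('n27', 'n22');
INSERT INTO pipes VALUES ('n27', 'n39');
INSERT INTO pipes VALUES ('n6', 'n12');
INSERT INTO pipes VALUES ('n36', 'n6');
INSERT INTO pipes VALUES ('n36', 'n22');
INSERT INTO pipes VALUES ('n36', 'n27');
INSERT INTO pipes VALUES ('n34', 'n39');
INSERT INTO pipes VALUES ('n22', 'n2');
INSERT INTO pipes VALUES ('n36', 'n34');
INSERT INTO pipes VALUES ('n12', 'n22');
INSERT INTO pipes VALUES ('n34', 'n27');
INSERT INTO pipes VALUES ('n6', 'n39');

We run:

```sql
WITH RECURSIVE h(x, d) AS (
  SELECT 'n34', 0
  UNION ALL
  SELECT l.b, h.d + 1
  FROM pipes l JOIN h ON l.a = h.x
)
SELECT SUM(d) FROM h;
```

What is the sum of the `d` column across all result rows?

9

Base: (n34, d=0).
Iteration 1: edges from {n34} -> (n27, d=1), (n39, d=1).
Iteration 2: edges from {n27,n39} -> (n22, d=2), (n39, d=2).
Iteration 3: edges from {n22,n39} -> (n2, d=3).
Iteration 4: no outgoing edges from {n2}; recursion stops.
SUM(d) = 0 + 1 + 1 + 2 + 2 + 3 = 9.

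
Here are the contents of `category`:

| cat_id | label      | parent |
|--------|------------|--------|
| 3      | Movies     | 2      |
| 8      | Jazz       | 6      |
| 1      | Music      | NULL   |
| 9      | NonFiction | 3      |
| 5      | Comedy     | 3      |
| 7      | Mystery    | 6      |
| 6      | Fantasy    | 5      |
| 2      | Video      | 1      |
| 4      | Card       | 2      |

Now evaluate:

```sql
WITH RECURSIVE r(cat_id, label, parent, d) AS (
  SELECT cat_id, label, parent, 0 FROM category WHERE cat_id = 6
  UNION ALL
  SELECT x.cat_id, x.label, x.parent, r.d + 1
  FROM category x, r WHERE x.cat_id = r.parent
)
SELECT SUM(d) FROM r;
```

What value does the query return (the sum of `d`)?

10

Base: cat_id=6 (Fantasy), parent=5, d 0.
Iteration 1: join on cat_id=5 -> Comedy (id 5, parent=3, d 1).
Iteration 2: join on cat_id=3 -> Movies (id 3, parent=2, d 2).
Iteration 3: join on cat_id=2 -> Video (id 2, parent=1, d 3).
Iteration 4: join on cat_id=1 -> Music (id 1, parent=NULL, d 4).
Iteration 5: parent is NULL; no match; recursion stops.
SUM(d) = 0 + 1 + 2 + 3 + 4 = 10.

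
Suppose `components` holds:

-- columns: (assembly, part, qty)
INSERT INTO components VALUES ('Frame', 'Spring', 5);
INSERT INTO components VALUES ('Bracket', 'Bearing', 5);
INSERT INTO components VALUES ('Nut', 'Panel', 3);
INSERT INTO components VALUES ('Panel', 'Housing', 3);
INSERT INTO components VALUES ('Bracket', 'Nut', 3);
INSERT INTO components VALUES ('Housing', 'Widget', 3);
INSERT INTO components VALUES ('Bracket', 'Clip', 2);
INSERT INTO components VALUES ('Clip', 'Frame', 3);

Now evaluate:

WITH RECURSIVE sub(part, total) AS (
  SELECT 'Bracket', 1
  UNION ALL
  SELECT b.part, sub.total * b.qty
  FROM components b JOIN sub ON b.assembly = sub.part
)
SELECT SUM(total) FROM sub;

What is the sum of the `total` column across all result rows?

164

Base: (Bracket, total=1).
Iteration 1: components of {Bracket} -> Bearing = 1*5 = 5, Clip = 1*2 = 2, Nut = 1*3 = 3.
Iteration 2: components of {Bearing,Clip,Nut} -> Frame = 2*3 = 6, Panel = 3*3 = 9.
Iteration 3: components of {Frame,Panel} -> Housing = 9*3 = 27, Spring = 6*5 = 30.
Iteration 4: components of {Housing,Spring} -> Widget = 27*3 = 81.
Iteration 5: no further components; recursion stops.
SUM(total) = 1 + 2 + 3 + 5 + 6 + 9 + 30 + 27 + 81 = 164.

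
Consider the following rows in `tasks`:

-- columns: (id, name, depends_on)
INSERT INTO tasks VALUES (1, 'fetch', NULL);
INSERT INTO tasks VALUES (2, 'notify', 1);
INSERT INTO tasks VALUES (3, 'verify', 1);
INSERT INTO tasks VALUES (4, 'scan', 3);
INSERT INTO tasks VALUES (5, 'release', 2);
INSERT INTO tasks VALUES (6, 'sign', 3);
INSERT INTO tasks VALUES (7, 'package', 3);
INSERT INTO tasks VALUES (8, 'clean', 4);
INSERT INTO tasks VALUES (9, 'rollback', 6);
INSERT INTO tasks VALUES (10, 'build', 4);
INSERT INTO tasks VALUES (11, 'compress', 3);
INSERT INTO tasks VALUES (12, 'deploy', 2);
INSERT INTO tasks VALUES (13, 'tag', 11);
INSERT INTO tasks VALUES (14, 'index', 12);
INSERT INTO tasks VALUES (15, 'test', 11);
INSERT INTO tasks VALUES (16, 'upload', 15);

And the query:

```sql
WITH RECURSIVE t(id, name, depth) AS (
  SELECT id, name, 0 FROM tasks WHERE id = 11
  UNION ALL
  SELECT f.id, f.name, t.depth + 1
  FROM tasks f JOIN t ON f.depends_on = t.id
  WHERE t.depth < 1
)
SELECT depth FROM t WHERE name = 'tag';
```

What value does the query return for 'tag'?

Base: id=11 (compress) at depth 0.
Iteration 1: rows with depends_on in {11} -> tag (id 13, depth 1), test (id 15, depth 1).
Iteration 2: depth < 1 fails for all current rows; recursion stops.

1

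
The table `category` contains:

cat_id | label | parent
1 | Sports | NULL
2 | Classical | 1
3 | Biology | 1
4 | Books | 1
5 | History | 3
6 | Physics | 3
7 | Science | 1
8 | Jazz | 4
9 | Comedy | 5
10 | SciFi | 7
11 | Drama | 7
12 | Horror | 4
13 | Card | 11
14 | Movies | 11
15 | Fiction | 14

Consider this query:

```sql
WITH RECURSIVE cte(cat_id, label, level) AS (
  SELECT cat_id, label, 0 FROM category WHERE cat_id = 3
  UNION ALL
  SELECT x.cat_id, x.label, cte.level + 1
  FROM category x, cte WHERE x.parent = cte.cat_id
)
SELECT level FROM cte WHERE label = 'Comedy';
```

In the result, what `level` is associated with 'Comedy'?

2

Base: cat_id=3 (Biology) at level 0.
Iteration 1: rows with parent in {3} -> History (id 5, level 1), Physics (id 6, level 1).
Iteration 2: rows with parent in {5,6} -> Comedy (id 9, level 2).
Iteration 3: no rows with parent in {9}; recursion stops.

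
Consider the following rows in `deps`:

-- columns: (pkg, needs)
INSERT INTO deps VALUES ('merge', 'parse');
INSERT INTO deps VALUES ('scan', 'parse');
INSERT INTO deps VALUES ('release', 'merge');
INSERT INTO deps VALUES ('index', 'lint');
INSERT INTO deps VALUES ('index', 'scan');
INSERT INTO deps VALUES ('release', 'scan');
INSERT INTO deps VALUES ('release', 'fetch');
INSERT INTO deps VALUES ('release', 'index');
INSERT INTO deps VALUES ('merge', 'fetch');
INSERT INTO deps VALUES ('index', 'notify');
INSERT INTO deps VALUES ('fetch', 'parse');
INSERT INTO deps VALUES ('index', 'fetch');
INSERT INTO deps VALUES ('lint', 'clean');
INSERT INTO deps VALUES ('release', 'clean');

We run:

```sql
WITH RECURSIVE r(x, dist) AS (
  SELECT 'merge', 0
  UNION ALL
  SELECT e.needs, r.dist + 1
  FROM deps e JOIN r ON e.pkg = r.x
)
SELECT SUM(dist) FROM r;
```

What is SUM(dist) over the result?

Base: (merge, dist=0).
Iteration 1: edges from {merge} -> (fetch, dist=1), (parse, dist=1).
Iteration 2: edges from {fetch,parse} -> (parse, dist=2).
Iteration 3: no outgoing edges from {parse}; recursion stops.
SUM(dist) = 0 + 1 + 1 + 2 = 4.

4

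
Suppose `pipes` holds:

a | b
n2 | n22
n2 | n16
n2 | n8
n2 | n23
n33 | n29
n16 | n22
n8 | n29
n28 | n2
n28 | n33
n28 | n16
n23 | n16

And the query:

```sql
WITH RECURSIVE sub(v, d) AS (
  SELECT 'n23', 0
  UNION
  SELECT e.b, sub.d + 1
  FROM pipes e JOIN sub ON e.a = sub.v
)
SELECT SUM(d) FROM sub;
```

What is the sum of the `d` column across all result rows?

3

Base: (n23, d=0).
Iteration 1: edges from {n23} -> (n16, d=1).
Iteration 2: edges from {n16} -> (n22, d=2).
Iteration 3: no outgoing edges from {n22}; recursion stops.
SUM(d) = 0 + 1 + 2 = 3.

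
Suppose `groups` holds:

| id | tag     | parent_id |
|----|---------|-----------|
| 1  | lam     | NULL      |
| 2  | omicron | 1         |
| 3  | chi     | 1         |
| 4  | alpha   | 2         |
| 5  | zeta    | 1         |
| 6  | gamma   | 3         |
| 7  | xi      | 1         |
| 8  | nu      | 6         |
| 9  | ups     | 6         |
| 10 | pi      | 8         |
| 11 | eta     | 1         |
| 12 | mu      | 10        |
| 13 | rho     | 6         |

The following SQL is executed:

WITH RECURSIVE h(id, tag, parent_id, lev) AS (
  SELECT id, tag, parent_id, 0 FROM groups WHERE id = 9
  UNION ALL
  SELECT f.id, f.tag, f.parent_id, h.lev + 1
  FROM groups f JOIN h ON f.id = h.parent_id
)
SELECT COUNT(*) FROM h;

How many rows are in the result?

Base: id=9 (ups), parent_id=6, lev 0.
Iteration 1: join on id=6 -> gamma (id 6, parent_id=3, lev 1).
Iteration 2: join on id=3 -> chi (id 3, parent_id=1, lev 2).
Iteration 3: join on id=1 -> lam (id 1, parent_id=NULL, lev 3).
Iteration 4: parent_id is NULL; no match; recursion stops.
Total rows emitted: 4.

4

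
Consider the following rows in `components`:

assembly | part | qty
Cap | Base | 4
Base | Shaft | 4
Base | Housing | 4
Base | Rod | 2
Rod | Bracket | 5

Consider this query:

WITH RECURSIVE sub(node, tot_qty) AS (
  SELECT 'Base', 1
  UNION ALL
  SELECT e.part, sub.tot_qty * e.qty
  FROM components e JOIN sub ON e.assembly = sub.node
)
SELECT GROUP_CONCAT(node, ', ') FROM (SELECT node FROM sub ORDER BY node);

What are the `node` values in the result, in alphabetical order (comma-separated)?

Base: (Base, tot_qty=1).
Iteration 1: components of {Base} -> Housing = 1*4 = 4, Rod = 1*2 = 2, Shaft = 1*4 = 4.
Iteration 2: components of {Housing,Rod,Shaft} -> Bracket = 2*5 = 10.
Iteration 3: no further components; recursion stops.

Base, Bracket, Housing, Rod, Shaft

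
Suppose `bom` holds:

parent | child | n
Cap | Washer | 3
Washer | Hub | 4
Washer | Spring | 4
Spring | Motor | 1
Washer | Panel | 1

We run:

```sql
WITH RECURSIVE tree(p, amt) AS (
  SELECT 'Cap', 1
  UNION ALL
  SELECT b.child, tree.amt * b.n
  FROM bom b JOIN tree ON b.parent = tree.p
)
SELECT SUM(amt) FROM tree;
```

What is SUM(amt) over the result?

Base: (Cap, amt=1).
Iteration 1: components of {Cap} -> Washer = 1*3 = 3.
Iteration 2: components of {Washer} -> Hub = 3*4 = 12, Panel = 3*1 = 3, Spring = 3*4 = 12.
Iteration 3: components of {Hub,Panel,Spring} -> Motor = 12*1 = 12.
Iteration 4: no further components; recursion stops.
SUM(amt) = 1 + 3 + 12 + 12 + 3 + 12 = 43.

43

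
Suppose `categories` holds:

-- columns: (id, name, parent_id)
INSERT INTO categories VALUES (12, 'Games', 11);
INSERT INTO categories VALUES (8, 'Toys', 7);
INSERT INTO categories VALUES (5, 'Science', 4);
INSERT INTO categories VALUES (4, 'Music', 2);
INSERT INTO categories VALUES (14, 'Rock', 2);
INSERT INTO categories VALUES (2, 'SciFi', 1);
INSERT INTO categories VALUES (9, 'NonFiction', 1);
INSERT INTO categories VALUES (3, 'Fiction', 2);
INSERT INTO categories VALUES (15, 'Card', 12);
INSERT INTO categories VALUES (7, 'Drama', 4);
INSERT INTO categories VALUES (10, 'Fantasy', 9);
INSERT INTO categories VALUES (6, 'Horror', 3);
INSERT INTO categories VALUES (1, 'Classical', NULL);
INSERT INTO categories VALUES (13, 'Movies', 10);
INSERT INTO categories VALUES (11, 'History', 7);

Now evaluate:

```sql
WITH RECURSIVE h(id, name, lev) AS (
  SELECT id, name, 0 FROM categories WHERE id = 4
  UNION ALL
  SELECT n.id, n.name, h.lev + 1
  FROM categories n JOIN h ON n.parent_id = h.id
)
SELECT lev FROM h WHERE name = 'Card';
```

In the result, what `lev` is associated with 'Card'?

4

Base: id=4 (Music) at lev 0.
Iteration 1: rows with parent_id in {4} -> Science (id 5, lev 1), Drama (id 7, lev 1).
Iteration 2: rows with parent_id in {5,7} -> Toys (id 8, lev 2), History (id 11, lev 2).
Iteration 3: rows with parent_id in {8,11} -> Games (id 12, lev 3).
Iteration 4: rows with parent_id in {12} -> Card (id 15, lev 4).
Iteration 5: no rows with parent_id in {15}; recursion stops.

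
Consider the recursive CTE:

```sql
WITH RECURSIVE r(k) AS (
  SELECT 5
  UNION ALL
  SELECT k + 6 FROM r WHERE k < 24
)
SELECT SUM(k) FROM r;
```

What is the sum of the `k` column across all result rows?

Base: k=5.
Iteration 1: 5 < 24 holds -> k = 5 + 6 = 11.
Iteration 2: 11 < 24 holds -> k = 11 + 6 = 17.
Iteration 3: 17 < 24 holds -> k = 17 + 6 = 23.
Iteration 4: 23 < 24 holds -> k = 23 + 6 = 29.
Iteration 5: 29 < 24 fails; recursion stops.
SUM(k) = 5 + 11 + 17 + 23 + 29 = 85.

85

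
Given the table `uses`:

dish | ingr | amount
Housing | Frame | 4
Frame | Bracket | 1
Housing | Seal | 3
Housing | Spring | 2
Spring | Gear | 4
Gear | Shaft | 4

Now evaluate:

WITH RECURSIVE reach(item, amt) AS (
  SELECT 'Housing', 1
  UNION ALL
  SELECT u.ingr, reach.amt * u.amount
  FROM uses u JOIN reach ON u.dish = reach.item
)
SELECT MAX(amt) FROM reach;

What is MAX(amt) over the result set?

32

Base: (Housing, amt=1).
Iteration 1: components of {Housing} -> Frame = 1*4 = 4, Seal = 1*3 = 3, Spring = 1*2 = 2.
Iteration 2: components of {Frame,Seal,Spring} -> Bracket = 4*1 = 4, Gear = 2*4 = 8.
Iteration 3: components of {Bracket,Gear} -> Shaft = 8*4 = 32.
Iteration 4: no further components; recursion stops.
amt values: 1, 4, 3, 2, 4, 8, 32; the maximum is 32.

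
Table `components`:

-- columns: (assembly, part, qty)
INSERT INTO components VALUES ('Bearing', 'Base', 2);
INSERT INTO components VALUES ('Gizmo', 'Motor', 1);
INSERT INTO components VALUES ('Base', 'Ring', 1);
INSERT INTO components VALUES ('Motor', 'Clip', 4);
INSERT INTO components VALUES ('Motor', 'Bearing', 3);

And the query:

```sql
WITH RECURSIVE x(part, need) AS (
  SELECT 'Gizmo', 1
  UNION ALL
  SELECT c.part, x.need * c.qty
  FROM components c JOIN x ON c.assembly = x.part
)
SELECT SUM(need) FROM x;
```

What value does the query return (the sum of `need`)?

21

Base: (Gizmo, need=1).
Iteration 1: components of {Gizmo} -> Motor = 1*1 = 1.
Iteration 2: components of {Motor} -> Bearing = 1*3 = 3, Clip = 1*4 = 4.
Iteration 3: components of {Bearing,Clip} -> Base = 3*2 = 6.
Iteration 4: components of {Base} -> Ring = 6*1 = 6.
Iteration 5: no further components; recursion stops.
SUM(need) = 1 + 1 + 3 + 4 + 6 + 6 = 21.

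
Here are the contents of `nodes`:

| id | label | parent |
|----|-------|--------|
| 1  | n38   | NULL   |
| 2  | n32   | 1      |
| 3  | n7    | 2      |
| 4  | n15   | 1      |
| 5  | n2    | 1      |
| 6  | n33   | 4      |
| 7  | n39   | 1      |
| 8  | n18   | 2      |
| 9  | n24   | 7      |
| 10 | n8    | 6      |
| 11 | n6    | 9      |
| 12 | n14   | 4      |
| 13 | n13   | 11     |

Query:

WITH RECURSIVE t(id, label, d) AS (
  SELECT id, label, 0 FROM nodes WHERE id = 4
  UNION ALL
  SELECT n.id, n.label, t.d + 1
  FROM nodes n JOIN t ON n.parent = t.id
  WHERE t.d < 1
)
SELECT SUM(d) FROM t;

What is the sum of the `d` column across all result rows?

2

Base: id=4 (n15) at d 0.
Iteration 1: rows with parent in {4} -> n33 (id 6, d 1), n14 (id 12, d 1).
Iteration 2: d < 1 fails for all current rows; recursion stops.
SUM(d) = 0 + 1 + 1 = 2.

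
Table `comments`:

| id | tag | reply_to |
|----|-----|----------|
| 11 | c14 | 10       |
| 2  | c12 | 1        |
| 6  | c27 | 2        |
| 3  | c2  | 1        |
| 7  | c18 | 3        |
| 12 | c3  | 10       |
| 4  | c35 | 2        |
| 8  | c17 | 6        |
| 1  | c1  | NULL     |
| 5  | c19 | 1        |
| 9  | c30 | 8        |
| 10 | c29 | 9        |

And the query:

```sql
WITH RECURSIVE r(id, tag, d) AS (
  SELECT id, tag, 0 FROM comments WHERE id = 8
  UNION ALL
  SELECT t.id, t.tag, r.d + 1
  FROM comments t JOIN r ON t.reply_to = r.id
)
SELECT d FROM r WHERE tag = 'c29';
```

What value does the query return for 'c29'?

2

Base: id=8 (c17) at d 0.
Iteration 1: rows with reply_to in {8} -> c30 (id 9, d 1).
Iteration 2: rows with reply_to in {9} -> c29 (id 10, d 2).
Iteration 3: rows with reply_to in {10} -> c14 (id 11, d 3), c3 (id 12, d 3).
Iteration 4: no rows with reply_to in {11,12}; recursion stops.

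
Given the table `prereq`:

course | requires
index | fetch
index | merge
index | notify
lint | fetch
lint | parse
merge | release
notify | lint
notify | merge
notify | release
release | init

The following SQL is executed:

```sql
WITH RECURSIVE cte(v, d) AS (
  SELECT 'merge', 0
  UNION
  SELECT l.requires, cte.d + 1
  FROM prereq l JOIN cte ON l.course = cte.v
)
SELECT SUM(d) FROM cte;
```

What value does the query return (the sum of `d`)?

3

Base: (merge, d=0).
Iteration 1: edges from {merge} -> (release, d=1).
Iteration 2: edges from {release} -> (init, d=2).
Iteration 3: no outgoing edges from {init}; recursion stops.
SUM(d) = 0 + 1 + 2 = 3.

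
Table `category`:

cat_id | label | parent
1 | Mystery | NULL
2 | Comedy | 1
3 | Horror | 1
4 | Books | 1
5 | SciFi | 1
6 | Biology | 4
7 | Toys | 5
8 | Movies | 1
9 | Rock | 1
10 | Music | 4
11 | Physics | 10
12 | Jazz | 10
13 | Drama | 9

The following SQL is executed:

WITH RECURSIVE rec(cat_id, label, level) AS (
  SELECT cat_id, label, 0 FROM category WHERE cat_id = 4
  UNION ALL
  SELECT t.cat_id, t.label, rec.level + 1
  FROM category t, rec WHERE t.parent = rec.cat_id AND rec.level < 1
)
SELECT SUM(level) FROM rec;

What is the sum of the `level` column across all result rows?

Base: cat_id=4 (Books) at level 0.
Iteration 1: rows with parent in {4} -> Biology (id 6, level 1), Music (id 10, level 1).
Iteration 2: level < 1 fails for all current rows; recursion stops.
SUM(level) = 0 + 1 + 1 = 2.

2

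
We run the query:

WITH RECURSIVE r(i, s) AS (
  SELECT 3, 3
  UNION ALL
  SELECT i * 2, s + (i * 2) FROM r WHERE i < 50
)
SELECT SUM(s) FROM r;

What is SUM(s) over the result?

Base: i=3, s=3.
Iteration 1: 3 < 50 holds -> i = 3 * 2 = 6, s = 3 + 6 = 9.
Iteration 2: 6 < 50 holds -> i = 6 * 2 = 12, s = 9 + 12 = 21.
Iteration 3: 12 < 50 holds -> i = 12 * 2 = 24, s = 21 + 24 = 45.
Iteration 4: 24 < 50 holds -> i = 24 * 2 = 48, s = 45 + 48 = 93.
Iteration 5: 48 < 50 holds -> i = 48 * 2 = 96, s = 93 + 96 = 189.
Iteration 6: 96 < 50 fails; recursion stops.
SUM(s) = 3 + 9 + 21 + 45 + 93 + 189 = 360.

360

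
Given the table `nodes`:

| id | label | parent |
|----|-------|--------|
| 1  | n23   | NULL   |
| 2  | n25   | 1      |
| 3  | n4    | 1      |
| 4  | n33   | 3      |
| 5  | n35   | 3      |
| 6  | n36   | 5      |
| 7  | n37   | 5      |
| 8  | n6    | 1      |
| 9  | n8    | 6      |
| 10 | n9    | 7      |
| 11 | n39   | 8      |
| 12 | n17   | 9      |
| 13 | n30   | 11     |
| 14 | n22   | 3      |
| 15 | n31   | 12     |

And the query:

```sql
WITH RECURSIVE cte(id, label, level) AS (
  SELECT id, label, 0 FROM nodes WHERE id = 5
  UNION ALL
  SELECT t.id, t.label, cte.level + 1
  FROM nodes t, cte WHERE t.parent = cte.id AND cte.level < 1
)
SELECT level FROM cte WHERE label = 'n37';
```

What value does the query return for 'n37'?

1

Base: id=5 (n35) at level 0.
Iteration 1: rows with parent in {5} -> n36 (id 6, level 1), n37 (id 7, level 1).
Iteration 2: level < 1 fails for all current rows; recursion stops.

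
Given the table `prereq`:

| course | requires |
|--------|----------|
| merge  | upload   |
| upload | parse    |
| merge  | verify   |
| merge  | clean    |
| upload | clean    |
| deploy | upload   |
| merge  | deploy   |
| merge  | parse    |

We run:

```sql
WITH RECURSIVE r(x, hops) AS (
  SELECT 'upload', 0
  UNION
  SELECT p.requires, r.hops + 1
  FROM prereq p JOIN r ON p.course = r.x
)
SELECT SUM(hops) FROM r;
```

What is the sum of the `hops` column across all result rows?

Base: (upload, hops=0).
Iteration 1: edges from {upload} -> (clean, hops=1), (parse, hops=1).
Iteration 2: no outgoing edges from {clean,parse}; recursion stops.
SUM(hops) = 0 + 1 + 1 = 2.

2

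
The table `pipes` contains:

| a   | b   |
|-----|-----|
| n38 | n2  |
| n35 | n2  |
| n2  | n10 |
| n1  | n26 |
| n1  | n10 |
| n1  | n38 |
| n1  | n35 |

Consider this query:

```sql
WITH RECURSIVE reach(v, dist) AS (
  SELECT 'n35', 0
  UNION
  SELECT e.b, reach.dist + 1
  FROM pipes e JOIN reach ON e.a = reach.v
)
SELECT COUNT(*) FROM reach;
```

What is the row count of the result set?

3

Base: (n35, dist=0).
Iteration 1: edges from {n35} -> (n2, dist=1).
Iteration 2: edges from {n2} -> (n10, dist=2).
Iteration 3: no outgoing edges from {n10}; recursion stops.
Total rows emitted: 3.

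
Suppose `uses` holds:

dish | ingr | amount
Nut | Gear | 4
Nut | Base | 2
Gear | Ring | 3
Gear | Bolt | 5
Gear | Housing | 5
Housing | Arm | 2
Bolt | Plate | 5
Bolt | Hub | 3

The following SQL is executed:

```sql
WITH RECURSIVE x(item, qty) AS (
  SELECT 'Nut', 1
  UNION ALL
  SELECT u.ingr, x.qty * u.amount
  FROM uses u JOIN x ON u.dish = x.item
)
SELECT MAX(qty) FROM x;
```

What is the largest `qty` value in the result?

100

Base: (Nut, qty=1).
Iteration 1: components of {Nut} -> Base = 1*2 = 2, Gear = 1*4 = 4.
Iteration 2: components of {Base,Gear} -> Bolt = 4*5 = 20, Housing = 4*5 = 20, Ring = 4*3 = 12.
Iteration 3: components of {Bolt,Housing,Ring} -> Arm = 20*2 = 40, Hub = 20*3 = 60, Plate = 20*5 = 100.
Iteration 4: no further components; recursion stops.
qty values: 1, 4, 2, 12, 20, 20, 100, 60, 40; the maximum is 100.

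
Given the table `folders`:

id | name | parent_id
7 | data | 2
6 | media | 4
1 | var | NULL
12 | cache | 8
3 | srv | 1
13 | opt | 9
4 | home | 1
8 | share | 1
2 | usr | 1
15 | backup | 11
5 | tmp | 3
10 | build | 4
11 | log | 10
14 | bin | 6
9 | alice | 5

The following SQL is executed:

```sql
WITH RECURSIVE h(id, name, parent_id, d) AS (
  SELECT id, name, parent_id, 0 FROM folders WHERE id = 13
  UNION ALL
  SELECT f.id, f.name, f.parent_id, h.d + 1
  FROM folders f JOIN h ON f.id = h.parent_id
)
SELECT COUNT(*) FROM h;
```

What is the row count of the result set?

Base: id=13 (opt), parent_id=9, d 0.
Iteration 1: join on id=9 -> alice (id 9, parent_id=5, d 1).
Iteration 2: join on id=5 -> tmp (id 5, parent_id=3, d 2).
Iteration 3: join on id=3 -> srv (id 3, parent_id=1, d 3).
Iteration 4: join on id=1 -> var (id 1, parent_id=NULL, d 4).
Iteration 5: parent_id is NULL; no match; recursion stops.
Total rows emitted: 5.

5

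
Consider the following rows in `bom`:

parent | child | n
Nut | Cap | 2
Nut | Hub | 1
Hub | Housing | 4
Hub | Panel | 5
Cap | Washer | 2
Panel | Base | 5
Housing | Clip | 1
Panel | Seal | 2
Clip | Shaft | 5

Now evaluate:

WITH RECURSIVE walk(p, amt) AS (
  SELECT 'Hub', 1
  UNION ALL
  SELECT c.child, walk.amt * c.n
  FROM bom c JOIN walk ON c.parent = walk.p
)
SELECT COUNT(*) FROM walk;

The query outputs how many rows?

7

Base: (Hub, amt=1).
Iteration 1: components of {Hub} -> Housing = 1*4 = 4, Panel = 1*5 = 5.
Iteration 2: components of {Housing,Panel} -> Base = 5*5 = 25, Clip = 4*1 = 4, Seal = 5*2 = 10.
Iteration 3: components of {Base,Clip,Seal} -> Shaft = 4*5 = 20.
Iteration 4: no further components; recursion stops.
Total rows emitted: 7.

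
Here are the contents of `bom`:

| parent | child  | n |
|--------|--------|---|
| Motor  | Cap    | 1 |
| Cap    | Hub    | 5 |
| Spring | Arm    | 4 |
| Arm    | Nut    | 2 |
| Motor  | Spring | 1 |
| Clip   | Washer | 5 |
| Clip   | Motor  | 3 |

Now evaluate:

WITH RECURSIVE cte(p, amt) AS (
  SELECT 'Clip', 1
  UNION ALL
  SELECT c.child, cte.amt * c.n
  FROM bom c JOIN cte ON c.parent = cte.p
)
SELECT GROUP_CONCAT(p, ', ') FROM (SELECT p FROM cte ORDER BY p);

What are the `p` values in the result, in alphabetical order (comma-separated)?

Base: (Clip, amt=1).
Iteration 1: components of {Clip} -> Motor = 1*3 = 3, Washer = 1*5 = 5.
Iteration 2: components of {Motor,Washer} -> Cap = 3*1 = 3, Spring = 3*1 = 3.
Iteration 3: components of {Cap,Spring} -> Arm = 3*4 = 12, Hub = 3*5 = 15.
Iteration 4: components of {Arm,Hub} -> Nut = 12*2 = 24.
Iteration 5: no further components; recursion stops.

Arm, Cap, Clip, Hub, Motor, Nut, Spring, Washer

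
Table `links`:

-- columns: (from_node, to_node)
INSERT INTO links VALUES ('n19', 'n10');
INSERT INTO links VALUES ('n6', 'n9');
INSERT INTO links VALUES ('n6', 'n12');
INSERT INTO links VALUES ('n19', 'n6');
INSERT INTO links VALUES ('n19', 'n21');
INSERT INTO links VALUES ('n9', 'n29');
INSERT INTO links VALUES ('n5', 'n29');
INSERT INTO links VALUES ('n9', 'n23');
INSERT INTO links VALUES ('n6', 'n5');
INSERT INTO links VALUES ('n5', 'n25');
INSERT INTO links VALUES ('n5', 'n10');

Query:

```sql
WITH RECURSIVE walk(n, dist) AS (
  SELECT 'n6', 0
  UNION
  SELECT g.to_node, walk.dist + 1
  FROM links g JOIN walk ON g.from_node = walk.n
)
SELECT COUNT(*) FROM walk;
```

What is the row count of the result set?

Base: (n6, dist=0).
Iteration 1: edges from {n6} -> (n12, dist=1), (n5, dist=1), (n9, dist=1).
Iteration 2: edges from {n12,n5,n9} -> (n10, dist=2), (n23, dist=2), (n25, dist=2), (n29, dist=2). [UNION drops 1 duplicate row(s)]
Iteration 3: no outgoing edges from {n10,n23,n25,n29}; recursion stops.
Total rows emitted: 8.

8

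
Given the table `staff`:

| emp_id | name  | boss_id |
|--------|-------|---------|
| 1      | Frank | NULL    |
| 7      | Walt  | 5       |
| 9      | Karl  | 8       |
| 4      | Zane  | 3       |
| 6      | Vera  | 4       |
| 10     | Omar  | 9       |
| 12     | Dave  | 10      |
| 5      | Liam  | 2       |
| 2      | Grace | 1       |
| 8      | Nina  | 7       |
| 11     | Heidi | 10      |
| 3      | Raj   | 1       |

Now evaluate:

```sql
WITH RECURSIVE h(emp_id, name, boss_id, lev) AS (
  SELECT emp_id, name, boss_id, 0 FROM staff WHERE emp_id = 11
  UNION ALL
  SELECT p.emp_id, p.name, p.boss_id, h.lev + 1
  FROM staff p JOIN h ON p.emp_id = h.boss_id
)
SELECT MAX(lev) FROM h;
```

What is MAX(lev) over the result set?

Base: emp_id=11 (Heidi), boss_id=10, lev 0.
Iteration 1: join on emp_id=10 -> Omar (id 10, boss_id=9, lev 1).
Iteration 2: join on emp_id=9 -> Karl (id 9, boss_id=8, lev 2).
Iteration 3: join on emp_id=8 -> Nina (id 8, boss_id=7, lev 3).
Iteration 4: join on emp_id=7 -> Walt (id 7, boss_id=5, lev 4).
Iteration 5: join on emp_id=5 -> Liam (id 5, boss_id=2, lev 5).
Iteration 6: join on emp_id=2 -> Grace (id 2, boss_id=1, lev 6).
Iteration 7: join on emp_id=1 -> Frank (id 1, boss_id=NULL, lev 7).
Iteration 8: boss_id is NULL; no match; recursion stops.
lev values: 0, 1, 2, 3, 4, 5, 6, 7; the maximum is 7.

7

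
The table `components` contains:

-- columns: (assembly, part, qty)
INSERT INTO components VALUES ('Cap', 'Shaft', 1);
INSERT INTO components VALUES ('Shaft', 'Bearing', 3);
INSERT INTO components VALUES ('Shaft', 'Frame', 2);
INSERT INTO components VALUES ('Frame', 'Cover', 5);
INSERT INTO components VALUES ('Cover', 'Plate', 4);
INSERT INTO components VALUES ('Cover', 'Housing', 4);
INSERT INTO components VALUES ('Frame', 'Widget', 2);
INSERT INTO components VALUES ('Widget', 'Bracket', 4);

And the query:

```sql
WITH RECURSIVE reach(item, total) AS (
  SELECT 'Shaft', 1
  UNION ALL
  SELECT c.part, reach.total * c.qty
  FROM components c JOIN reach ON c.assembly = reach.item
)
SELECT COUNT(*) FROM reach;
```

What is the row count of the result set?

Base: (Shaft, total=1).
Iteration 1: components of {Shaft} -> Bearing = 1*3 = 3, Frame = 1*2 = 2.
Iteration 2: components of {Bearing,Frame} -> Cover = 2*5 = 10, Widget = 2*2 = 4.
Iteration 3: components of {Cover,Widget} -> Bracket = 4*4 = 16, Housing = 10*4 = 40, Plate = 10*4 = 40.
Iteration 4: no further components; recursion stops.
Total rows emitted: 8.

8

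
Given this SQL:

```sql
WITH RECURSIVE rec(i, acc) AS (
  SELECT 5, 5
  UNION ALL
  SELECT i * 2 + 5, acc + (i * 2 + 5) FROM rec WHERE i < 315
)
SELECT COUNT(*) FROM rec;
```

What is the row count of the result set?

6

Base: i=5, acc=5.
Iteration 1: 5 < 315 holds -> i = 5 * 2 + 5 = 15, acc = 5 + 15 = 20.
Iteration 2: 15 < 315 holds -> i = 15 * 2 + 5 = 35, acc = 20 + 35 = 55.
Iteration 3: 35 < 315 holds -> i = 35 * 2 + 5 = 75, acc = 55 + 75 = 130.
Iteration 4: 75 < 315 holds -> i = 75 * 2 + 5 = 155, acc = 130 + 155 = 285.
Iteration 5: 155 < 315 holds -> i = 155 * 2 + 5 = 315, acc = 285 + 315 = 600.
Iteration 6: 315 < 315 fails; recursion stops.
Total rows emitted: 6.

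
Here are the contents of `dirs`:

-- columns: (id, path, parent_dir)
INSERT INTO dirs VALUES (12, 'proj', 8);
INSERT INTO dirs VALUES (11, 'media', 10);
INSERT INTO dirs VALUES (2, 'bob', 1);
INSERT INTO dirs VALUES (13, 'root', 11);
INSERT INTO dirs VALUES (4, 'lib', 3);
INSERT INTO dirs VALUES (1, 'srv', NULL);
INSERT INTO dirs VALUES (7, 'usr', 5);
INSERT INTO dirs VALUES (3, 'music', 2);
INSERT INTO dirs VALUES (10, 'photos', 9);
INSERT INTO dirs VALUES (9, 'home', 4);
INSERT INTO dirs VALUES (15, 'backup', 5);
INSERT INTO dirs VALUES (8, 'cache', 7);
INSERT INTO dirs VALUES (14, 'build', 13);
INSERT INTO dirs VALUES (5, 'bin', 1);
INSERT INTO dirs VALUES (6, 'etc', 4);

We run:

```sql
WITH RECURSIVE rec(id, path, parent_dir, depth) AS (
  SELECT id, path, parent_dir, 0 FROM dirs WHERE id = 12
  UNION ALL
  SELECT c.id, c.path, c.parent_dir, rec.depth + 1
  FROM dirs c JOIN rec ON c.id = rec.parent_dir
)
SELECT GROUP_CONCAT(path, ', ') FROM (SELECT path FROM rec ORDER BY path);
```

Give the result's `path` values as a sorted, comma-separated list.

Base: id=12 (proj), parent_dir=8, depth 0.
Iteration 1: join on id=8 -> cache (id 8, parent_dir=7, depth 1).
Iteration 2: join on id=7 -> usr (id 7, parent_dir=5, depth 2).
Iteration 3: join on id=5 -> bin (id 5, parent_dir=1, depth 3).
Iteration 4: join on id=1 -> srv (id 1, parent_dir=NULL, depth 4).
Iteration 5: parent_dir is NULL; no match; recursion stops.

bin, cache, proj, srv, usr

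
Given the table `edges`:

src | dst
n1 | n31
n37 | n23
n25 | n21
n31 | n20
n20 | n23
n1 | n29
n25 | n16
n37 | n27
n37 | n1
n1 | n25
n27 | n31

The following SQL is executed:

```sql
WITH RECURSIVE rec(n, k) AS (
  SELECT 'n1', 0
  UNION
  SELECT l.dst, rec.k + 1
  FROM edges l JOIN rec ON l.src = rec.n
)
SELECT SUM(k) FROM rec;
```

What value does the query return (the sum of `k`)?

Base: (n1, k=0).
Iteration 1: edges from {n1} -> (n25, k=1), (n29, k=1), (n31, k=1).
Iteration 2: edges from {n25,n29,n31} -> (n16, k=2), (n20, k=2), (n21, k=2).
Iteration 3: edges from {n16,n20,n21} -> (n23, k=3).
Iteration 4: no outgoing edges from {n23}; recursion stops.
SUM(k) = 0 + 1 + 1 + 1 + 2 + 2 + 2 + 3 = 12.

12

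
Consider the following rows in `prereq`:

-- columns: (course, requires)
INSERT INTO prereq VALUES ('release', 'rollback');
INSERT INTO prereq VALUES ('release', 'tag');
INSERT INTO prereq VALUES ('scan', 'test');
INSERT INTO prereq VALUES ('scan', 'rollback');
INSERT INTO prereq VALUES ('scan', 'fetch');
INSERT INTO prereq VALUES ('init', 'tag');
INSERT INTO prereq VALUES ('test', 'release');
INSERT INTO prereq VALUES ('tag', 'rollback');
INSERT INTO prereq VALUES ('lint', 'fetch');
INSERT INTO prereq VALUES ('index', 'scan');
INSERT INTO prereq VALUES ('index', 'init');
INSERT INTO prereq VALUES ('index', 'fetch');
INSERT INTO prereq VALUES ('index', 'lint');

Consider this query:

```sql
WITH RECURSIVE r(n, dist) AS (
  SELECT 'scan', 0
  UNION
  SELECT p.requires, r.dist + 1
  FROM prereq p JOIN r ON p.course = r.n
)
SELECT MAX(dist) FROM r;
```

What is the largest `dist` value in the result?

4

Base: (scan, dist=0).
Iteration 1: edges from {scan} -> (fetch, dist=1), (rollback, dist=1), (test, dist=1).
Iteration 2: edges from {fetch,rollback,test} -> (release, dist=2).
Iteration 3: edges from {release} -> (rollback, dist=3), (tag, dist=3).
Iteration 4: edges from {rollback,tag} -> (rollback, dist=4).
Iteration 5: no outgoing edges from {rollback}; recursion stops.
dist values: 0, 1, 1, 1, 2, 3, 3, 4; the maximum is 4.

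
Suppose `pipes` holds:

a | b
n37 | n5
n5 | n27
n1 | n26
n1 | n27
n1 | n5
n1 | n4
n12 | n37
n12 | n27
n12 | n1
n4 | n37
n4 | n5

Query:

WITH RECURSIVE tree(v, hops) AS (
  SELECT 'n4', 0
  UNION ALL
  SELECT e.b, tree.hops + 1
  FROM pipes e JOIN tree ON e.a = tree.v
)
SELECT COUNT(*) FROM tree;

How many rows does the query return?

6

Base: (n4, hops=0).
Iteration 1: edges from {n4} -> (n37, hops=1), (n5, hops=1).
Iteration 2: edges from {n37,n5} -> (n27, hops=2), (n5, hops=2).
Iteration 3: edges from {n27,n5} -> (n27, hops=3).
Iteration 4: no outgoing edges from {n27}; recursion stops.
Total rows emitted: 6.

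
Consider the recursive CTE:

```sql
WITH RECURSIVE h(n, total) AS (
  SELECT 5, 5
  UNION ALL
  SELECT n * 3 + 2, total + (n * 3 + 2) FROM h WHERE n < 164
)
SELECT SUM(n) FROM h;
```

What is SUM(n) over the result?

Base: n=5, total=5.
Iteration 1: 5 < 164 holds -> n = 5 * 3 + 2 = 17, total = 5 + 17 = 22.
Iteration 2: 17 < 164 holds -> n = 17 * 3 + 2 = 53, total = 22 + 53 = 75.
Iteration 3: 53 < 164 holds -> n = 53 * 3 + 2 = 161, total = 75 + 161 = 236.
Iteration 4: 161 < 164 holds -> n = 161 * 3 + 2 = 485, total = 236 + 485 = 721.
Iteration 5: 485 < 164 fails; recursion stops.
SUM(n) = 5 + 17 + 53 + 161 + 485 = 721.

721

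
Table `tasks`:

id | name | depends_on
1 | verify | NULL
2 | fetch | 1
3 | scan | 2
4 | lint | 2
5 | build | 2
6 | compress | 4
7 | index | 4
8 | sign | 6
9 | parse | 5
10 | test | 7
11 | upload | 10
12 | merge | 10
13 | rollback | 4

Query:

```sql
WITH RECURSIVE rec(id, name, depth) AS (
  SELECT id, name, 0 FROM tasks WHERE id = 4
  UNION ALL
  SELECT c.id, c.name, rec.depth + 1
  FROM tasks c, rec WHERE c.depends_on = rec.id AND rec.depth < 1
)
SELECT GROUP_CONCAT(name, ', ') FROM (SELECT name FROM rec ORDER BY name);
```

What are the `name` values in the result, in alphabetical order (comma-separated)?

compress, index, lint, rollback

Base: id=4 (lint) at depth 0.
Iteration 1: rows with depends_on in {4} -> compress (id 6, depth 1), index (id 7, depth 1), rollback (id 13, depth 1).
Iteration 2: depth < 1 fails for all current rows; recursion stops.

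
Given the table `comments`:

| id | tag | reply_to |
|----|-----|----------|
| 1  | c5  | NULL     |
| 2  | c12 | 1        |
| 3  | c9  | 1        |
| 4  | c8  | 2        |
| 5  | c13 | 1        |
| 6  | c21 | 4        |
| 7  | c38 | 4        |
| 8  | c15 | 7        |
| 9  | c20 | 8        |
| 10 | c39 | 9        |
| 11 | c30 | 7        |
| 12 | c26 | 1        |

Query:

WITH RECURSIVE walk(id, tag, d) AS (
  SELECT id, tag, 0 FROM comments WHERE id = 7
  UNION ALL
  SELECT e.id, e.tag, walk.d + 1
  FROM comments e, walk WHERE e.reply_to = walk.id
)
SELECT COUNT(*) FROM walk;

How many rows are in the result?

5

Base: id=7 (c38) at d 0.
Iteration 1: rows with reply_to in {7} -> c15 (id 8, d 1), c30 (id 11, d 1).
Iteration 2: rows with reply_to in {8,11} -> c20 (id 9, d 2).
Iteration 3: rows with reply_to in {9} -> c39 (id 10, d 3).
Iteration 4: no rows with reply_to in {10}; recursion stops.
Total rows emitted: 5.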